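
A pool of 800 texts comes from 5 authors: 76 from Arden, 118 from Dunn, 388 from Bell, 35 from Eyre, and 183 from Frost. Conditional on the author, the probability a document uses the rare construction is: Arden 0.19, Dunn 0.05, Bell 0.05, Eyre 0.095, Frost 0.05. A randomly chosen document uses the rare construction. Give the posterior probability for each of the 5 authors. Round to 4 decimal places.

Prior × likelihood for each hypothesis:
  Arden: 0.095 × 0.19 = 0.01805
  Dunn: 0.1475 × 0.05 = 0.007375
  Bell: 0.485 × 0.05 = 0.02425
  Eyre: 0.04375 × 0.095 = 0.00415625
  Frost: 0.22875 × 0.05 = 0.0114375
Sum = 0.06526875.
P(Arden | rare-form) = 0.01805/0.06526875 ≈ 0.2765
P(Dunn | rare-form) = 0.007375/0.06526875 ≈ 0.1130
P(Bell | rare-form) = 0.02425/0.06526875 ≈ 0.3715
P(Eyre | rare-form) = 0.00415625/0.06526875 ≈ 0.0637
P(Frost | rare-form) = 0.0114375/0.06526875 ≈ 0.1752
(Check: 0.2765+0.1130+0.3715+0.0637+0.1752 = 0.9999.)

Arden 0.2765, Dunn 0.1130, Bell 0.3715, Eyre 0.0637, Frost 0.1752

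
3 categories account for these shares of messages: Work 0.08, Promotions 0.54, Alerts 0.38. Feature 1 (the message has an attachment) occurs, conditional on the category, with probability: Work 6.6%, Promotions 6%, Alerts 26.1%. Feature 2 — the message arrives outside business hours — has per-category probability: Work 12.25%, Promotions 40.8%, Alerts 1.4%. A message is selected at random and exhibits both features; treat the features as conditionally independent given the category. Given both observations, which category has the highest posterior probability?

Promotions

By Bayes' rule, posterior ∝ prior × likelihood:
  Work: 0.08 × 0.066 × 0.1225 = 0.0006468
  Promotions: 0.54 × 0.06 × 0.408 = 0.0132192
  Alerts: 0.38 × 0.261 × 0.014 = 0.00138852
Total = 0.01525452.
Largest term belongs to Promotions, so Promotions is most probable.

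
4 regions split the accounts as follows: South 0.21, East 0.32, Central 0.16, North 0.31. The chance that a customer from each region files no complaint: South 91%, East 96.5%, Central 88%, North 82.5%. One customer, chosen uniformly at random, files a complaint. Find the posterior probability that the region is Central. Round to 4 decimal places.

Taking complements, P(complaint | each) = South 0.09, East 0.035, Central 0.12, North 0.175.
Compute prior × likelihood for every hypothesis:
  South: 0.21 × 0.09 = 0.0189
  East: 0.32 × 0.035 = 0.0112
  Central: 0.16 × 0.12 = 0.0192
  North: 0.31 × 0.175 = 0.05425
Total = 0.10355.
P(Central | evidence) = 0.0192 / 0.10355 ≈ 0.1854.

0.1854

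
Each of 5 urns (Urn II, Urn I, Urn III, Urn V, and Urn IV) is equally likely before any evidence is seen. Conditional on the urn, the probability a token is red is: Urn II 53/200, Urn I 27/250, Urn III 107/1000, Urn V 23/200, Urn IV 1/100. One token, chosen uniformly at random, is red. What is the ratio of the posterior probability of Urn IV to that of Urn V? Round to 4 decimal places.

Since the prior is uniform, the posterior is proportional to the likelihood:
  Urn II: 0.265
  Urn I: 0.108
  Urn III: 0.107
  Urn V: 0.115
  Urn IV: 0.01
Total = 0.605.
The ratio is 0.01 / 0.115 (the normalizer cancels) = 0.0870.

0.0870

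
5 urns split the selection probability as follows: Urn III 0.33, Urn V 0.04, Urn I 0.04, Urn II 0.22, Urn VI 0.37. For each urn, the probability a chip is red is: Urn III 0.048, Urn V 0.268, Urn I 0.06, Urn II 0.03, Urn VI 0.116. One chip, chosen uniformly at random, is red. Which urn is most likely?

Urn VI

Unnormalized posteriors (prior × likelihood):
  Urn III: 0.33 × 0.048 = 0.01584
  Urn V: 0.04 × 0.268 = 0.01072
  Urn I: 0.04 × 0.06 = 0.0024
  Urn II: 0.22 × 0.03 = 0.0066
  Urn VI: 0.37 × 0.116 = 0.04292
Normalizing constant = 0.07848.
Largest term belongs to Urn VI, so Urn VI is most probable.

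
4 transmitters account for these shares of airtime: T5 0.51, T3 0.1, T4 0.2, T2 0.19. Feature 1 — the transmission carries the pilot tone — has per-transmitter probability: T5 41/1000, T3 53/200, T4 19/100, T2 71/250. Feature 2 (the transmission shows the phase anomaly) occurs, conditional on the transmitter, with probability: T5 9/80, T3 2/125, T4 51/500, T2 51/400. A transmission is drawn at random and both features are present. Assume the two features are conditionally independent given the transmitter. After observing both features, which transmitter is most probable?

T2

Unnormalized posteriors (prior × likelihood):
  T5: 0.51 × 0.041 × 0.1125 = 0.002352375
  T3: 0.1 × 0.265 × 0.016 = 0.000424
  T4: 0.2 × 0.19 × 0.102 = 0.003876
  T2: 0.19 × 0.284 × 0.1275 = 0.0068799
Sum = 0.013532275.
Largest term belongs to T2, so T2 is most probable.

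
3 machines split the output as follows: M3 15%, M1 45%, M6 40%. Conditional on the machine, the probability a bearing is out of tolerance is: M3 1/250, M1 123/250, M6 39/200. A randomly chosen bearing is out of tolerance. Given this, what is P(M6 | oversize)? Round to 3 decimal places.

By Bayes' rule, posterior ∝ prior × likelihood:
  M3: 0.15 × 0.004 = 0.0006
  M1: 0.45 × 0.492 = 0.2214
  M6: 0.4 × 0.195 = 0.078
Normalizing constant = 0.3.
P(M6 | evidence) = 0.078 / 0.3 ≈ 0.260.

0.260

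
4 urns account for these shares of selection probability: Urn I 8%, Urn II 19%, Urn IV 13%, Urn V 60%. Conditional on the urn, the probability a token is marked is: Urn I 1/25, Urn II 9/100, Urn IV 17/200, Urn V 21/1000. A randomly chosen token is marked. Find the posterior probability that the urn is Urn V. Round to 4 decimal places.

0.2867

Compute prior × likelihood for every hypothesis:
  Urn I: 0.08 × 0.04 = 0.0032
  Urn II: 0.19 × 0.09 = 0.0171
  Urn IV: 0.13 × 0.085 = 0.01105
  Urn V: 0.6 × 0.021 = 0.0126
Normalizing constant = 0.04395.
P(Urn V | evidence) = 0.0126 / 0.04395 ≈ 0.2867.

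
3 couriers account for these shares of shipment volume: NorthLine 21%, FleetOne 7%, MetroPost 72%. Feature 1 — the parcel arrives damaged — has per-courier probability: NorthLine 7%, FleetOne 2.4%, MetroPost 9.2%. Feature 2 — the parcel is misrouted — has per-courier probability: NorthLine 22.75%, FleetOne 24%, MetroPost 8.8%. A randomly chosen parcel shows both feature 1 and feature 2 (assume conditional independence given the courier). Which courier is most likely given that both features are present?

MetroPost

Unnormalized posteriors (prior × likelihood):
  NorthLine: 0.21 × 0.07 × 0.2275 = 0.00334425
  FleetOne: 0.07 × 0.024 × 0.24 = 0.0004032
  MetroPost: 0.72 × 0.092 × 0.088 = 0.00582912
Total = 0.00957657.
Largest term belongs to MetroPost, so MetroPost is most probable.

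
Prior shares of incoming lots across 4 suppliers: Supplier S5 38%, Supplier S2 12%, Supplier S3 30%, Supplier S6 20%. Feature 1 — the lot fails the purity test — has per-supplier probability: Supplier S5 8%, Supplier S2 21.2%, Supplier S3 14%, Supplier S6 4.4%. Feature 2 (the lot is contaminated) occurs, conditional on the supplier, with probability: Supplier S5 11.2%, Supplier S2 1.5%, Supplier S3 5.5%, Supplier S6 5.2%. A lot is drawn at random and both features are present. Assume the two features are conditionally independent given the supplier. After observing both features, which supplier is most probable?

Supplier S5

Compute prior × likelihood for every hypothesis:
  Supplier S5: 0.38 × 0.08 × 0.112 = 0.0034048
  Supplier S2: 0.12 × 0.212 × 0.015 = 0.0003816
  Supplier S3: 0.3 × 0.14 × 0.055 = 0.00231
  Supplier S6: 0.2 × 0.044 × 0.052 = 0.0004576
Sum = 0.006554.
Largest term belongs to Supplier S5, so Supplier S5 is most probable.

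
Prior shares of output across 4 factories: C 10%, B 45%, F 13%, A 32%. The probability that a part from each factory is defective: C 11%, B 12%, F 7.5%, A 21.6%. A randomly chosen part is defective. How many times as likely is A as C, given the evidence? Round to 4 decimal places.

6.2836

Prior × likelihood for each hypothesis:
  C: 0.1 × 0.11 = 0.011
  B: 0.45 × 0.12 = 0.054
  F: 0.13 × 0.075 = 0.00975
  A: 0.32 × 0.216 = 0.06912
Sum = 0.14387.
The ratio is 0.06912 / 0.011 (the normalizer cancels) = 6.2836.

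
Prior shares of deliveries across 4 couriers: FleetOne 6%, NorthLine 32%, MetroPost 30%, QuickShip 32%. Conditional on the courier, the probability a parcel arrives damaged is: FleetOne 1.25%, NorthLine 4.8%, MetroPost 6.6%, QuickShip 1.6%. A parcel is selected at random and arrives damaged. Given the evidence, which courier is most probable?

By Bayes' rule, posterior ∝ prior × likelihood:
  FleetOne: 0.06 × 0.0125 = 0.00075
  NorthLine: 0.32 × 0.048 = 0.01536
  MetroPost: 0.3 × 0.066 = 0.0198
  QuickShip: 0.32 × 0.016 = 0.00512
Normalizing constant = 0.04103.
Largest term belongs to MetroPost, so MetroPost is most probable.

MetroPost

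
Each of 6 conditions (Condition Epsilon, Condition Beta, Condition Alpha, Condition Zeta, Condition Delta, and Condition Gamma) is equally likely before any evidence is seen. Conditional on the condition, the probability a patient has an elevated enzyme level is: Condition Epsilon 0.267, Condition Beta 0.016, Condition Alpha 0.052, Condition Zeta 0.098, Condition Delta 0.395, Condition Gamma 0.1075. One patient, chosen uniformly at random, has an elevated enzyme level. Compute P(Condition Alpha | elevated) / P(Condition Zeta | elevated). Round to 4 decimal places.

With a uniform prior (1/6 each), posterior ∝ likelihood:
  Condition Epsilon: 0.267
  Condition Beta: 0.016
  Condition Alpha: 0.052
  Condition Zeta: 0.098
  Condition Delta: 0.395
  Condition Gamma: 0.1075
Total = 0.9355.
The ratio is 0.052 / 0.098 (the normalizer cancels) = 0.5306.

0.5306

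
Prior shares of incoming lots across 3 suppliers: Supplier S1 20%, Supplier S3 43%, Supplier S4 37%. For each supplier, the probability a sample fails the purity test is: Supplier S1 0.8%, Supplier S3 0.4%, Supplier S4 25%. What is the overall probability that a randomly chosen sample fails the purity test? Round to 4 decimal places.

0.0958

Prior × likelihood for each hypothesis:
  Supplier S1: 0.2 × 0.008 = 0.0016
  Supplier S3: 0.43 × 0.004 = 0.00172
  Supplier S4: 0.37 × 0.25 = 0.0925
P(off-spec) = 0.0016 + 0.00172 + 0.0925 = 0.09582 → 0.0958.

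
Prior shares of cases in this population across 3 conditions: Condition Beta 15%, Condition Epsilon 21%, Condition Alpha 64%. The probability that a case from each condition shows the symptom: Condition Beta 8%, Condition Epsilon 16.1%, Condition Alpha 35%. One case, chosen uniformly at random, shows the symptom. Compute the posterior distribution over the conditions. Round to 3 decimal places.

Prior × likelihood for each hypothesis:
  Condition Beta: 0.15 × 0.08 = 0.012
  Condition Epsilon: 0.21 × 0.161 = 0.03381
  Condition Alpha: 0.64 × 0.35 = 0.224
Sum = 0.26981.
P(Condition Beta | symptomatic) = 0.012/0.26981 ≈ 0.044
P(Condition Epsilon | symptomatic) = 0.03381/0.26981 ≈ 0.125
P(Condition Alpha | symptomatic) = 0.224/0.26981 ≈ 0.830

Condition Beta 0.044, Condition Epsilon 0.125, Condition Alpha 0.830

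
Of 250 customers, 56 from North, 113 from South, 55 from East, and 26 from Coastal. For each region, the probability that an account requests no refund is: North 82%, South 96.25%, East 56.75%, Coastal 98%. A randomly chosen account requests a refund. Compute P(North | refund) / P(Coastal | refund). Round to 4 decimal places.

Taking complements, P(refund | each) = North 0.18, South 0.0375, East 0.4325, Coastal 0.02.
Compute prior × likelihood for every hypothesis:
  North: 0.224 × 0.18 = 0.04032
  South: 0.452 × 0.0375 = 0.01695
  East: 0.22 × 0.4325 = 0.09515
  Coastal: 0.104 × 0.02 = 0.00208
Total = 0.1545.
The ratio is 0.04032 / 0.00208 (the normalizer cancels) = 19.3846.

19.3846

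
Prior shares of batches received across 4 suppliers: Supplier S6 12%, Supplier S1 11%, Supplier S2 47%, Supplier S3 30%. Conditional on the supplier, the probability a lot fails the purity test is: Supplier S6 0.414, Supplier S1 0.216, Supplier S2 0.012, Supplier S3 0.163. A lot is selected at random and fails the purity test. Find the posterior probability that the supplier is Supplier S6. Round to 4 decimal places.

0.3882

Compute prior × likelihood for every hypothesis:
  Supplier S6: 0.12 × 0.414 = 0.04968
  Supplier S1: 0.11 × 0.216 = 0.02376
  Supplier S2: 0.47 × 0.012 = 0.00564
  Supplier S3: 0.3 × 0.163 = 0.0489
Normalizing constant = 0.12798.
P(Supplier S6 | evidence) = 0.04968 / 0.12798 ≈ 0.3882.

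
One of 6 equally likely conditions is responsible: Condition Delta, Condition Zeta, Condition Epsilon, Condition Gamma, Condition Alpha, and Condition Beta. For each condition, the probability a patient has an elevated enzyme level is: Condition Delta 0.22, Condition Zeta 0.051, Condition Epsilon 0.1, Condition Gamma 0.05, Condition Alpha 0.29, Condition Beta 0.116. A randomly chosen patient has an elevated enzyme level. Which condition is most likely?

With a uniform prior (1/6 each), posterior ∝ likelihood:
  Condition Delta: 0.22
  Condition Zeta: 0.051
  Condition Epsilon: 0.1
  Condition Gamma: 0.05
  Condition Alpha: 0.29
  Condition Beta: 0.116
Sum = 0.827.
Largest term belongs to Condition Alpha, so Condition Alpha is most probable.

Condition Alpha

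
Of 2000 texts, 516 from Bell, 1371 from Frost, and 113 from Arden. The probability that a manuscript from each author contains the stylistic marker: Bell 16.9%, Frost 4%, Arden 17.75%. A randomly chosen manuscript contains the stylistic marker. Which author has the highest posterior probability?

Bell

Unnormalized posteriors (prior × likelihood):
  Bell: 0.258 × 0.169 = 0.043602
  Frost: 0.6855 × 0.04 = 0.02742
  Arden: 0.0565 × 0.1775 = 0.01002875
Total = 0.08105075.
Largest term belongs to Bell, so Bell is most probable.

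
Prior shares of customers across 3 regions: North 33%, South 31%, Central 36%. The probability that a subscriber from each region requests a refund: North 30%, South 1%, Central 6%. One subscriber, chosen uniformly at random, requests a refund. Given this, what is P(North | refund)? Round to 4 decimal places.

0.8003

By Bayes' rule, posterior ∝ prior × likelihood:
  North: 0.33 × 0.3 = 0.099
  South: 0.31 × 0.01 = 0.0031
  Central: 0.36 × 0.06 = 0.0216
Sum = 0.1237.
P(North | evidence) = 0.099 / 0.1237 ≈ 0.8003.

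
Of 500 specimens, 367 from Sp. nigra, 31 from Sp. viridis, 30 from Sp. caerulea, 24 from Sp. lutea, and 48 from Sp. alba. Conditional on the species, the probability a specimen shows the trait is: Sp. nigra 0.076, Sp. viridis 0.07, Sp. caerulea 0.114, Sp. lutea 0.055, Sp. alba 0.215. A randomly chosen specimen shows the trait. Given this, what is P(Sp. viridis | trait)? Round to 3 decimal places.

Unnormalized posteriors (prior × likelihood):
  Sp. nigra: 0.734 × 0.076 = 0.055784
  Sp. viridis: 0.062 × 0.07 = 0.00434
  Sp. caerulea: 0.06 × 0.114 = 0.00684
  Sp. lutea: 0.048 × 0.055 = 0.00264
  Sp. alba: 0.096 × 0.215 = 0.02064
Sum = 0.090244.
P(Sp. viridis | evidence) = 0.00434 / 0.090244 ≈ 0.048.

0.048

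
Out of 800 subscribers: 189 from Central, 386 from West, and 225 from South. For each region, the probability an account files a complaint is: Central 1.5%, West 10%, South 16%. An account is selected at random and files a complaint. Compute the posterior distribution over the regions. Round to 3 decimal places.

Central 0.037, West 0.498, South 0.465

Compute prior × likelihood for every hypothesis:
  Central: 0.23625 × 0.015 = 0.00354375
  West: 0.4825 × 0.1 = 0.04825
  South: 0.28125 × 0.16 = 0.045
Total = 0.09679375.
P(Central | complaint) = 0.00354375/0.09679375 ≈ 0.037
P(West | complaint) = 0.04825/0.09679375 ≈ 0.498
P(South | complaint) = 0.045/0.09679375 ≈ 0.465
(Check: 0.037+0.498+0.465 = 1.000.)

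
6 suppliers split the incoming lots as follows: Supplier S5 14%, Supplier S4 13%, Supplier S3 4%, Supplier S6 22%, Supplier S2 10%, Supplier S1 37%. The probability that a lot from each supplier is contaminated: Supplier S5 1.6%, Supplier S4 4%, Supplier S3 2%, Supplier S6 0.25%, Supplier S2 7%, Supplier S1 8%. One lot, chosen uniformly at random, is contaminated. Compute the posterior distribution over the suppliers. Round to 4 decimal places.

By Bayes' rule, posterior ∝ prior × likelihood:
  Supplier S5: 0.14 × 0.016 = 0.00224
  Supplier S4: 0.13 × 0.04 = 0.0052
  Supplier S3: 0.04 × 0.02 = 0.0008
  Supplier S6: 0.22 × 0.0025 = 0.00055
  Supplier S2: 0.1 × 0.07 = 0.007
  Supplier S1: 0.37 × 0.08 = 0.0296
Total = 0.04539.
P(Supplier S5 | contaminated) = 0.00224/0.04539 ≈ 0.0494
P(Supplier S4 | contaminated) = 0.0052/0.04539 ≈ 0.1146
P(Supplier S3 | contaminated) = 0.0008/0.04539 ≈ 0.0176
P(Supplier S6 | contaminated) = 0.00055/0.04539 ≈ 0.0121
P(Supplier S2 | contaminated) = 0.007/0.04539 ≈ 0.1542
P(Supplier S1 | contaminated) = 0.0296/0.04539 ≈ 0.6521

Supplier S5 0.0494, Supplier S4 0.1146, Supplier S3 0.0176, Supplier S6 0.0121, Supplier S2 0.1542, Supplier S1 0.6521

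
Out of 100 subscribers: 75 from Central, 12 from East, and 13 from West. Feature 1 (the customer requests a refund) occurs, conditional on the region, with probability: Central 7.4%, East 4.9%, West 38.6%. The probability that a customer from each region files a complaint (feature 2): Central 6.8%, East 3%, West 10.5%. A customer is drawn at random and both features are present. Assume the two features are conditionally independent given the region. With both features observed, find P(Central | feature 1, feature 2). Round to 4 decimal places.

Unnormalized posteriors (prior × likelihood):
  Central: 0.75 × 0.074 × 0.068 = 0.003774
  East: 0.12 × 0.049 × 0.03 = 0.0001764
  West: 0.13 × 0.386 × 0.105 = 0.0052689
Total = 0.0092193.
P(Central | evidence) = 0.003774 / 0.0092193 ≈ 0.4094.

0.4094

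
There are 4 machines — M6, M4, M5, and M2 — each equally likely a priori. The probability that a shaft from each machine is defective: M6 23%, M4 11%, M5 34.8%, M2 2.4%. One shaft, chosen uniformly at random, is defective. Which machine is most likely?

M5

With a uniform prior (1/4 each), posterior ∝ likelihood:
  M6: 0.23
  M4: 0.11
  M5: 0.348
  M2: 0.024
Total = 0.712.
Largest term belongs to M5, so M5 is most probable.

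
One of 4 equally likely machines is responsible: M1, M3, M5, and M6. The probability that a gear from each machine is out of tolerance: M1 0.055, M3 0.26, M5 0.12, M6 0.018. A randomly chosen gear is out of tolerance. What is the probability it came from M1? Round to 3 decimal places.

Since the prior is uniform, the posterior is proportional to the likelihood:
  M1: 0.055
  M3: 0.26
  M5: 0.12
  M6: 0.018
Normalizing constant = 0.453.
P(M1 | evidence) = 0.055 / 0.453 ≈ 0.121.

0.121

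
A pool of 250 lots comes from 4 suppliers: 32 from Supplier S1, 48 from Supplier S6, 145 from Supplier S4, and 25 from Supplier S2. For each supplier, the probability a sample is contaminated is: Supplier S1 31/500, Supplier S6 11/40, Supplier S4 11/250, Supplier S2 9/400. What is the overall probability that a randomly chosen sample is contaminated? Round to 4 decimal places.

By Bayes' rule, posterior ∝ prior × likelihood:
  Supplier S1: 0.128 × 0.062 = 0.007936
  Supplier S6: 0.192 × 0.275 = 0.0528
  Supplier S4: 0.58 × 0.044 = 0.02552
  Supplier S2: 0.1 × 0.0225 = 0.00225
P(contaminated) = 0.007936 + 0.0528 + 0.02552 + 0.00225 = 0.088506 → 0.0885.

0.0885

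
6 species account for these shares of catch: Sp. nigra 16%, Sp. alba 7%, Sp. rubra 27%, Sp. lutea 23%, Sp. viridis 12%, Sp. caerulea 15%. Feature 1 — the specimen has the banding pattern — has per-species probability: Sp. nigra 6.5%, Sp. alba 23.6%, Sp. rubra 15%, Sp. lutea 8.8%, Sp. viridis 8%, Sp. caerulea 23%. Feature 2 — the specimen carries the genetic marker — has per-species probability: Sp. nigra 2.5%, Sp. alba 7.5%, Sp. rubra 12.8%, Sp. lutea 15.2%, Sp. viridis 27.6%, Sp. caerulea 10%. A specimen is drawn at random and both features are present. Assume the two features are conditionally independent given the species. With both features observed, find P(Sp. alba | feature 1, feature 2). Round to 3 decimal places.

0.078

Compute prior × likelihood for every hypothesis:
  Sp. nigra: 0.16 × 0.065 × 0.025 = 0.00026
  Sp. alba: 0.07 × 0.236 × 0.075 = 0.001239
  Sp. rubra: 0.27 × 0.15 × 0.128 = 0.005184
  Sp. lutea: 0.23 × 0.088 × 0.152 = 0.00307648
  Sp. viridis: 0.12 × 0.08 × 0.276 = 0.0026496
  Sp. caerulea: 0.15 × 0.23 × 0.1 = 0.00345
Normalizing constant = 0.01585908.
P(Sp. alba | evidence) = 0.001239 / 0.01585908 ≈ 0.078.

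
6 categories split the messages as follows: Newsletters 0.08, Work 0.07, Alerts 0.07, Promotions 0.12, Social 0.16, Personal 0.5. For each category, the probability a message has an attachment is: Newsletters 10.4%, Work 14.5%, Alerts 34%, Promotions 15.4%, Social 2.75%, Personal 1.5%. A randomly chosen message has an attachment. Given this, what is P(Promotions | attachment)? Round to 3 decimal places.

0.254

Prior × likelihood for each hypothesis:
  Newsletters: 0.08 × 0.104 = 0.00832
  Work: 0.07 × 0.145 = 0.01015
  Alerts: 0.07 × 0.34 = 0.0238
  Promotions: 0.12 × 0.154 = 0.01848
  Social: 0.16 × 0.0275 = 0.0044
  Personal: 0.5 × 0.015 = 0.0075
Sum = 0.07265.
P(Promotions | evidence) = 0.01848 / 0.07265 ≈ 0.254.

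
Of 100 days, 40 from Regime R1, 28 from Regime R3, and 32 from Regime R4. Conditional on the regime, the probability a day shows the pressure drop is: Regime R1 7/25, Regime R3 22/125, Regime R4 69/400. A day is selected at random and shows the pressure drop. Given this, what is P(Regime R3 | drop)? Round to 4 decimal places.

Unnormalized posteriors (prior × likelihood):
  Regime R1: 0.4 × 0.28 = 0.112
  Regime R3: 0.28 × 0.176 = 0.04928
  Regime R4: 0.32 × 0.1725 = 0.0552
Total = 0.21648.
P(Regime R3 | evidence) = 0.04928 / 0.21648 ≈ 0.2276.

0.2276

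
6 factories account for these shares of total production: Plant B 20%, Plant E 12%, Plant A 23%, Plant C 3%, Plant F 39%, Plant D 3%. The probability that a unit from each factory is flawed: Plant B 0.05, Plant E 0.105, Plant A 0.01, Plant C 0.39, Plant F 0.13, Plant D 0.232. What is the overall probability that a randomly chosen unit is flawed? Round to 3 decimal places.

0.094

Prior × likelihood for each hypothesis:
  Plant B: 0.2 × 0.05 = 0.01
  Plant E: 0.12 × 0.105 = 0.0126
  Plant A: 0.23 × 0.01 = 0.0023
  Plant C: 0.03 × 0.39 = 0.0117
  Plant F: 0.39 × 0.13 = 0.0507
  Plant D: 0.03 × 0.232 = 0.00696
P(flawed) = 0.01 + 0.0126 + 0.0023 + 0.0117 + 0.0507 + 0.00696 = 0.09426 → 0.094.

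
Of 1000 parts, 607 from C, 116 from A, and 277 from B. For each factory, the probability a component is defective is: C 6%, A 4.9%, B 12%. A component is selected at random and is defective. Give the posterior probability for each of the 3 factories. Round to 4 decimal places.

C 0.4834, A 0.0754, B 0.4412

Prior × likelihood for each hypothesis:
  C: 0.607 × 0.06 = 0.03642
  A: 0.116 × 0.049 = 0.005684
  B: 0.277 × 0.12 = 0.03324
Sum = 0.075344.
P(C | defective) = 0.03642/0.075344 ≈ 0.4834
P(A | defective) = 0.005684/0.075344 ≈ 0.0754
P(B | defective) = 0.03324/0.075344 ≈ 0.4412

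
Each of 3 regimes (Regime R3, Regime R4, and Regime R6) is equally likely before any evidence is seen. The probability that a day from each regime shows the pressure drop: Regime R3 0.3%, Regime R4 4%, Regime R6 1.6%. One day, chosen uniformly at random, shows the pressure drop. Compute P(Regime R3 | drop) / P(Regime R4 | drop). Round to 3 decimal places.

0.075

With a uniform prior (1/3 each), posterior ∝ likelihood:
  Regime R3: 0.003
  Regime R4: 0.04
  Regime R6: 0.016
Total = 0.059.
The ratio is 0.003 / 0.04 (the normalizer cancels) = 0.075.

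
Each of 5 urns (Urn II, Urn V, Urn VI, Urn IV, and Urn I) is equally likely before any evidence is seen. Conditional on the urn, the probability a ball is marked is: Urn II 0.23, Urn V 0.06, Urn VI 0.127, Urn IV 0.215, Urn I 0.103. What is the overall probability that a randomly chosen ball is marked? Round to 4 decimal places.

With a uniform prior (1/5 each), posterior ∝ likelihood:
  Urn II: 0.23
  Urn V: 0.06
  Urn VI: 0.127
  Urn IV: 0.215
  Urn I: 0.103
P(marked) = (1/5) × (0.23 + 0.06 + 0.127 + 0.215 + 0.103) = 0.735/5 ≈ 0.1470.

0.1470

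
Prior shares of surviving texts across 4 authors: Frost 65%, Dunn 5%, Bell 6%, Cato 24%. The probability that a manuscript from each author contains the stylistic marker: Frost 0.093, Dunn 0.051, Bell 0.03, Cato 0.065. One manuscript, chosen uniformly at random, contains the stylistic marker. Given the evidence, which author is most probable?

By Bayes' rule, posterior ∝ prior × likelihood:
  Frost: 0.65 × 0.093 = 0.06045
  Dunn: 0.05 × 0.051 = 0.00255
  Bell: 0.06 × 0.03 = 0.0018
  Cato: 0.24 × 0.065 = 0.0156
Sum = 0.0804.
Largest term belongs to Frost, so Frost is most probable.

Frost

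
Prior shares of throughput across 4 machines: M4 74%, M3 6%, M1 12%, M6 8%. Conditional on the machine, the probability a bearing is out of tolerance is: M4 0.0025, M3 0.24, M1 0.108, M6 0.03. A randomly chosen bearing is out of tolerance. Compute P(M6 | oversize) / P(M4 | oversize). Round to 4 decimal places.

Prior × likelihood for each hypothesis:
  M4: 0.74 × 0.0025 = 0.00185
  M3: 0.06 × 0.24 = 0.0144
  M1: 0.12 × 0.108 = 0.01296
  M6: 0.08 × 0.03 = 0.0024
Normalizing constant = 0.03161.
The ratio is 0.0024 / 0.00185 (the normalizer cancels) = 1.2973.

1.2973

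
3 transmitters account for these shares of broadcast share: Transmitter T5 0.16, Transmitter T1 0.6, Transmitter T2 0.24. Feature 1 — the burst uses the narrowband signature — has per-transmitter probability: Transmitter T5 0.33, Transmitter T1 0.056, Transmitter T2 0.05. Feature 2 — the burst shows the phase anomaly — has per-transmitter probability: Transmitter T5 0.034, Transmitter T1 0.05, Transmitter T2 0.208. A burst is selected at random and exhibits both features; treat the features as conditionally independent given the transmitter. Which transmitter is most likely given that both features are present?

Transmitter T2

Unnormalized posteriors (prior × likelihood):
  Transmitter T5: 0.16 × 0.33 × 0.034 = 0.0017952
  Transmitter T1: 0.6 × 0.056 × 0.05 = 0.00168
  Transmitter T2: 0.24 × 0.05 × 0.208 = 0.002496
Normalizing constant = 0.0059712.
Largest term belongs to Transmitter T2, so Transmitter T2 is most probable.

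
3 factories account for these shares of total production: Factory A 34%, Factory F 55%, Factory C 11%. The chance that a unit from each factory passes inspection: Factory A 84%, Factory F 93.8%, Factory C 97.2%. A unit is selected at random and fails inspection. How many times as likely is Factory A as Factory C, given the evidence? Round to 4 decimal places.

17.6623

Taking complements, P(nonconforming | each) = Factory A 0.16, Factory F 0.062, Factory C 0.028.
By Bayes' rule, posterior ∝ prior × likelihood:
  Factory A: 0.34 × 0.16 = 0.0544
  Factory F: 0.55 × 0.062 = 0.0341
  Factory C: 0.11 × 0.028 = 0.00308
Total = 0.09158.
The ratio is 0.0544 / 0.00308 (the normalizer cancels) = 17.6623.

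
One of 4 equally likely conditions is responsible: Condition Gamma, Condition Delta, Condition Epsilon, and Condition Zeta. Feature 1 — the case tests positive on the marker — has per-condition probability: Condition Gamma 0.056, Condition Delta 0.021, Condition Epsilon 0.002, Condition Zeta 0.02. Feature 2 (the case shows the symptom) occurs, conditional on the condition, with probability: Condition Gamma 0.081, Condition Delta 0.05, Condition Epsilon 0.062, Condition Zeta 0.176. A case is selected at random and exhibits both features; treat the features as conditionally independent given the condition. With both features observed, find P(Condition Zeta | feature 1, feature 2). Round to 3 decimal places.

0.381

With a uniform prior (1/4 each), posterior ∝ likelihood:
  Condition Gamma: 0.056 × 0.081 = 0.004536
  Condition Delta: 0.021 × 0.05 = 0.00105
  Condition Epsilon: 0.002 × 0.062 = 0.000124
  Condition Zeta: 0.02 × 0.176 = 0.00352
Normalizing constant = 0.00923.
P(Condition Zeta | evidence) = 0.00352 / 0.00923 ≈ 0.381.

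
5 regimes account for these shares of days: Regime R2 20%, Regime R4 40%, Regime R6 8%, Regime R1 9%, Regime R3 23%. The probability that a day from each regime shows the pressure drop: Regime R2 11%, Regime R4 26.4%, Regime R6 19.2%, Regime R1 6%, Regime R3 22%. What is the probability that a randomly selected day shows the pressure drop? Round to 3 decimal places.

0.199

By Bayes' rule, posterior ∝ prior × likelihood:
  Regime R2: 0.2 × 0.11 = 0.022
  Regime R4: 0.4 × 0.264 = 0.1056
  Regime R6: 0.08 × 0.192 = 0.01536
  Regime R1: 0.09 × 0.06 = 0.0054
  Regime R3: 0.23 × 0.22 = 0.0506
P(drop) = 0.022 + 0.1056 + 0.01536 + 0.0054 + 0.0506 = 0.19896 → 0.199.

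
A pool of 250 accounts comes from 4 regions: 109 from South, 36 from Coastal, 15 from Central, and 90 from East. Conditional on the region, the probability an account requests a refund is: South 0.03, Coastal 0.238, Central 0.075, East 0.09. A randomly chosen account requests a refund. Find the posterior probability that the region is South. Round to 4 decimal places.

Unnormalized posteriors (prior × likelihood):
  South: 0.436 × 0.03 = 0.01308
  Coastal: 0.144 × 0.238 = 0.034272
  Central: 0.06 × 0.075 = 0.0045
  East: 0.36 × 0.09 = 0.0324
Sum = 0.084252.
P(South | evidence) = 0.01308 / 0.084252 ≈ 0.1552.

0.1552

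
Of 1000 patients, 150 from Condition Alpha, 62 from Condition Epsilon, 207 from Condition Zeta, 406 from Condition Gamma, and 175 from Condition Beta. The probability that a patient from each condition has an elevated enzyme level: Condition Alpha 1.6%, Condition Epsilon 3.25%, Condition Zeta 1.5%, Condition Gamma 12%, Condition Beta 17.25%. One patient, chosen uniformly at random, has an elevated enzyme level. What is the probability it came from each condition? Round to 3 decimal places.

By Bayes' rule, posterior ∝ prior × likelihood:
  Condition Alpha: 0.15 × 0.016 = 0.0024
  Condition Epsilon: 0.062 × 0.0325 = 0.002015
  Condition Zeta: 0.207 × 0.015 = 0.003105
  Condition Gamma: 0.406 × 0.12 = 0.04872
  Condition Beta: 0.175 × 0.1725 = 0.0301875
Total = 0.0864275.
P(Condition Alpha | elevated) = 0.0024/0.0864275 ≈ 0.028
P(Condition Epsilon | elevated) = 0.002015/0.0864275 ≈ 0.023
P(Condition Zeta | elevated) = 0.003105/0.0864275 ≈ 0.036
P(Condition Gamma | elevated) = 0.04872/0.0864275 ≈ 0.564
P(Condition Beta | elevated) = 0.0301875/0.0864275 ≈ 0.349

Condition Alpha 0.028, Condition Epsilon 0.023, Condition Zeta 0.036, Condition Gamma 0.564, Condition Beta 0.349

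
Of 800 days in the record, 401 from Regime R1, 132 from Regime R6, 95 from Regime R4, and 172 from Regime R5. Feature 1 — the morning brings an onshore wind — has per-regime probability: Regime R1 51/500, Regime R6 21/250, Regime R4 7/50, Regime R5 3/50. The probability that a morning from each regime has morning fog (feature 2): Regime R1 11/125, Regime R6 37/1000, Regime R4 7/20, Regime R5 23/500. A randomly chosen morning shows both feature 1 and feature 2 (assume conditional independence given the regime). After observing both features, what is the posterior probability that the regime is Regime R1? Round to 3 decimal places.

0.394

Compute prior × likelihood for every hypothesis:
  Regime R1: 0.50125 × 0.102 × 0.088 = 0.00449922
  Regime R6: 0.165 × 0.084 × 0.037 = 0.00051282
  Regime R4: 0.11875 × 0.14 × 0.35 = 0.00581875
  Regime R5: 0.215 × 0.06 × 0.046 = 0.0005934
Total = 0.01142419.
P(Regime R1 | evidence) = 0.00449922 / 0.01142419 ≈ 0.394.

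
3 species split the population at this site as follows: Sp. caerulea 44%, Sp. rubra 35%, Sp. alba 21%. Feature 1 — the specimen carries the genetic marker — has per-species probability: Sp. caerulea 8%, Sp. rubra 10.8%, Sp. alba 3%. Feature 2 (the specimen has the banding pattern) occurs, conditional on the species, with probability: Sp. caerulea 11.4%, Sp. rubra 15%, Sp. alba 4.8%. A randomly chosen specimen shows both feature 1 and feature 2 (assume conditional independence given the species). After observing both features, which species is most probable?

Sp. rubra

Unnormalized posteriors (prior × likelihood):
  Sp. caerulea: 0.44 × 0.08 × 0.114 = 0.0040128
  Sp. rubra: 0.35 × 0.108 × 0.15 = 0.00567
  Sp. alba: 0.21 × 0.03 × 0.048 = 0.0003024
Total = 0.0099852.
Largest term belongs to Sp. rubra, so Sp. rubra is most probable.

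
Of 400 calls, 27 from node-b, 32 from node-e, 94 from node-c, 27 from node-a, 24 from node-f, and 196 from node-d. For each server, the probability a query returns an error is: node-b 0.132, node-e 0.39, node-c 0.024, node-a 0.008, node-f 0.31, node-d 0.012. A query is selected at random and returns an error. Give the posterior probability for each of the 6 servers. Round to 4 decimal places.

node-b 0.1259, node-e 0.4409, node-c 0.0797, node-a 0.0076, node-f 0.2628, node-d 0.0831

Unnormalized posteriors (prior × likelihood):
  node-b: 0.0675 × 0.132 = 0.00891
  node-e: 0.08 × 0.39 = 0.0312
  node-c: 0.235 × 0.024 = 0.00564
  node-a: 0.0675 × 0.008 = 0.00054
  node-f: 0.06 × 0.31 = 0.0186
  node-d: 0.49 × 0.012 = 0.00588
Normalizing constant = 0.07077.
P(node-b | error) = 0.00891/0.07077 ≈ 0.1259
P(node-e | error) = 0.0312/0.07077 ≈ 0.4409
P(node-c | error) = 0.00564/0.07077 ≈ 0.0797
P(node-a | error) = 0.00054/0.07077 ≈ 0.0076
P(node-f | error) = 0.0186/0.07077 ≈ 0.2628
P(node-d | error) = 0.00588/0.07077 ≈ 0.0831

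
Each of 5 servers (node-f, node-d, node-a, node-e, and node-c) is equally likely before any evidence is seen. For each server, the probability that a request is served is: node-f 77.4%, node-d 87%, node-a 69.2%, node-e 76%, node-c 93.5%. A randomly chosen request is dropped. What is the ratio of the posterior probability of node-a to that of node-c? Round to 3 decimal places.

Taking complements, P(dropped | each) = node-f 0.226, node-d 0.13, node-a 0.308, node-e 0.24, node-c 0.065.
Since the prior is uniform, the posterior is proportional to the likelihood:
  node-f: 0.226
  node-d: 0.13
  node-a: 0.308
  node-e: 0.24
  node-c: 0.065
Total = 0.969.
The ratio is 0.308 / 0.065 (the normalizer cancels) = 4.738.

4.738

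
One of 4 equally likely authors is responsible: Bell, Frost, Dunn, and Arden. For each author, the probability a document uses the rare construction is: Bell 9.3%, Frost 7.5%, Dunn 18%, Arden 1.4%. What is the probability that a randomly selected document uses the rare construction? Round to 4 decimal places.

0.0905

Since the prior is uniform, the posterior is proportional to the likelihood:
  Bell: 0.093
  Frost: 0.075
  Dunn: 0.18
  Arden: 0.014
P(rare-form) = (1/4) × (0.093 + 0.075 + 0.18 + 0.014) = 0.362/4 ≈ 0.0905.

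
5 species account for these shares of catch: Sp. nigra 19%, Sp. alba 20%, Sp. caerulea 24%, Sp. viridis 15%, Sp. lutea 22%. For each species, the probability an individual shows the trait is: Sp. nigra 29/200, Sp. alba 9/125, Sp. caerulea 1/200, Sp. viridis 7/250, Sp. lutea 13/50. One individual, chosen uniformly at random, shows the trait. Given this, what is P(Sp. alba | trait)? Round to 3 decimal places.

Unnormalized posteriors (prior × likelihood):
  Sp. nigra: 0.19 × 0.145 = 0.02755
  Sp. alba: 0.2 × 0.072 = 0.0144
  Sp. caerulea: 0.24 × 0.005 = 0.0012
  Sp. viridis: 0.15 × 0.028 = 0.0042
  Sp. lutea: 0.22 × 0.26 = 0.0572
Total = 0.10455.
P(Sp. alba | evidence) = 0.0144 / 0.10455 ≈ 0.138.

0.138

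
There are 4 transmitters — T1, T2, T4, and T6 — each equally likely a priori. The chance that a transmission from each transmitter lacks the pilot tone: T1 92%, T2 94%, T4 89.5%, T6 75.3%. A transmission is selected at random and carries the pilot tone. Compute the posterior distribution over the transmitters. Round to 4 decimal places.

T1 0.1626, T2 0.1220, T4 0.2134, T6 0.5020

Taking complements, P(pilot | each) = T1 0.08, T2 0.06, T4 0.105, T6 0.247.
Since the prior is uniform, the posterior is proportional to the likelihood:
  T1: 0.08
  T2: 0.06
  T4: 0.105
  T6: 0.247
Sum = 0.492.
P(T1 | pilot) = 0.08/0.492 ≈ 0.1626
P(T2 | pilot) = 0.06/0.492 ≈ 0.1220
P(T4 | pilot) = 0.105/0.492 ≈ 0.2134
P(T6 | pilot) = 0.247/0.492 ≈ 0.5020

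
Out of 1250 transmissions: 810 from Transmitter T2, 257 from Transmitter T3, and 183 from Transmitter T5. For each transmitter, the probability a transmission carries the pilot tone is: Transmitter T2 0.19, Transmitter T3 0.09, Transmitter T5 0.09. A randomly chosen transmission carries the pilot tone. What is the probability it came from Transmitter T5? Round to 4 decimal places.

0.0851

By Bayes' rule, posterior ∝ prior × likelihood:
  Transmitter T2: 0.648 × 0.19 = 0.12312
  Transmitter T3: 0.2056 × 0.09 = 0.018504
  Transmitter T5: 0.1464 × 0.09 = 0.013176
Sum = 0.1548.
P(Transmitter T5 | evidence) = 0.013176 / 0.1548 ≈ 0.0851.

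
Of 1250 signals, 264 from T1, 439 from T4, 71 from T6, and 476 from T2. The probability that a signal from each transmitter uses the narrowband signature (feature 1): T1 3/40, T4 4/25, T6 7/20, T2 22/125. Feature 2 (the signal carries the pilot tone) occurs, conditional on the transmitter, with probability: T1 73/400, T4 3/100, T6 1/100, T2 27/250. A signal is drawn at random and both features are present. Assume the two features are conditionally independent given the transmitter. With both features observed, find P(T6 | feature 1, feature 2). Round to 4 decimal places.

0.0165

Prior × likelihood for each hypothesis:
  T1: 0.2112 × 0.075 × 0.1825 = 0.0028908
  T4: 0.3512 × 0.16 × 0.03 = 0.00168576
  T6: 0.0568 × 0.35 × 0.01 = 0.0001988
  T2: 0.3808 × 0.176 × 0.108 = 0.0072382464
Normalizing constant = 0.0120136064.
P(T6 | evidence) = 0.0001988 / 0.0120136064 ≈ 0.0165.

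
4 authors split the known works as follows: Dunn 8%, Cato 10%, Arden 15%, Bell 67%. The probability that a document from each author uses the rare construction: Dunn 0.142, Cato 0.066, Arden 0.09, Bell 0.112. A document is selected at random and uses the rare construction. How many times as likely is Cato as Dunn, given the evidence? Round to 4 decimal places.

Prior × likelihood for each hypothesis:
  Dunn: 0.08 × 0.142 = 0.01136
  Cato: 0.1 × 0.066 = 0.0066
  Arden: 0.15 × 0.09 = 0.0135
  Bell: 0.67 × 0.112 = 0.07504
Total = 0.1065.
The ratio is 0.0066 / 0.01136 (the normalizer cancels) = 0.5810.

0.5810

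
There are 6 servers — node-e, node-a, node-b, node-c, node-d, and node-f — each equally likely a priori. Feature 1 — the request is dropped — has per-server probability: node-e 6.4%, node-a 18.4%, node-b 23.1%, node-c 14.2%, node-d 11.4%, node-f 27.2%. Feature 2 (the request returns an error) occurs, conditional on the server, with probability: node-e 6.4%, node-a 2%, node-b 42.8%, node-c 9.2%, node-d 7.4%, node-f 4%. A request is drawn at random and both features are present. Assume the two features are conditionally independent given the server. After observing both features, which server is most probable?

With a uniform prior (1/6 each), posterior ∝ likelihood:
  node-e: 0.064 × 0.064 = 0.004096
  node-a: 0.184 × 0.02 = 0.00368
  node-b: 0.231 × 0.428 = 0.098868
  node-c: 0.142 × 0.092 = 0.013064
  node-d: 0.114 × 0.074 = 0.008436
  node-f: 0.272 × 0.04 = 0.01088
Normalizing constant = 0.139024.
Largest term belongs to node-b, so node-b is most probable.

node-b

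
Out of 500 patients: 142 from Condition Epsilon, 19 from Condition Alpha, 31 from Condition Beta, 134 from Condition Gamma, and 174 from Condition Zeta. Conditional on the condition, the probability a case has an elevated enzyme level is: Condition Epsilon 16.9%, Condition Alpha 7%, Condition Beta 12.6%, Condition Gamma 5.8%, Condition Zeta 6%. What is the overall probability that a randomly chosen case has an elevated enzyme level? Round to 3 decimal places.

Unnormalized posteriors (prior × likelihood):
  Condition Epsilon: 0.284 × 0.169 = 0.047996
  Condition Alpha: 0.038 × 0.07 = 0.00266
  Condition Beta: 0.062 × 0.126 = 0.007812
  Condition Gamma: 0.268 × 0.058 = 0.015544
  Condition Zeta: 0.348 × 0.06 = 0.02088
P(elevated) = 0.047996 + 0.00266 + 0.007812 + 0.015544 + 0.02088 = 0.094892 → 0.095.

0.095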